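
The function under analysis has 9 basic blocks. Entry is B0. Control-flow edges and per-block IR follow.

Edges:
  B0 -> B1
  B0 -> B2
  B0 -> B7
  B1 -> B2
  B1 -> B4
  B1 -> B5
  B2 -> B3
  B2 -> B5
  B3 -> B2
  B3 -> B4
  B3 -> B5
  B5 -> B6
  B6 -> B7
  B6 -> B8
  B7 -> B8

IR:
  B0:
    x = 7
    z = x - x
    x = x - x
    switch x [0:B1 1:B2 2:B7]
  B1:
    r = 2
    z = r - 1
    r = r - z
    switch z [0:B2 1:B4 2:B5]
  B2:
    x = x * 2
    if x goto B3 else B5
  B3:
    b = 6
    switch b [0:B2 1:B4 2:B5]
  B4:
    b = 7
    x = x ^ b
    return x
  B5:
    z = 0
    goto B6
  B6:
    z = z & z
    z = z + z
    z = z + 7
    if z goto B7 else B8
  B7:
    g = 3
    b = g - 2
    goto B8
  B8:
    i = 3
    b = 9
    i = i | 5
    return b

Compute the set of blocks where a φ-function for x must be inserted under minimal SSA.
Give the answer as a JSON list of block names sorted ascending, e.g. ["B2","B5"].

Answer: ["B2", "B4", "B5", "B7", "B8"]

Derivation:
idom tree: B1←B0 B2←B0 B3←B2 B4←B0 B5←B0 B6←B5 B7←B0 B8←B0
Join-block Dom:
  B2: preds {B0,B1,B3}: {B0} ∩ {B0,B1} ∩ {B0,B2,B3} = {B0}; idom=B0
  B4: preds {B1,B3}: {B0,B1} ∩ {B0,B2,B3} = {B0}; idom=B0
  B5: preds {B1,B2,B3}: {B0,B1} ∩ {B0,B2} ∩ {B0,B2,B3} = {B0}; idom=B0
  B7: preds {B0,B6}: {B0} ∩ {B0,B5,B6} = {B0}; idom=B0
  B8: preds {B6,B7}: {B0,B5,B6} ∩ {B0,B7} = {B0}; idom=B0

DF walk-up:
  join B2 pred B0: · stop@B0
  join B2 pred B1: B1 stop@B0
  join B2 pred B3: B3→B2 stop@B0
  join B4 pred B1: B1 stop@B0
  join B4 pred B3: B3→B2 stop@B0
  join B5 pred B1: B1 stop@B0
  join B5 pred B2: B2 stop@B0
  join B5 pred B3: B3→B2 stop@B0
  join B7 pred B0: · stop@B0
  join B7 pred B6: B6→B5 stop@B0
  join B8 pred B6: B6→B5 stop@B0
  join B8 pred B7: B7 stop@B0
  DF(B0)=∅
  DF(B1)={B2,B4,B5}
  DF(B2)={B2,B4,B5}
  DF(B3)={B2,B4,B5}
  DF(B4)=∅
  DF(B5)={B7,B8}
  DF(B6)={B7,B8}
  DF(B7)={B8}
  DF(B8)=∅

φ for x: defs {B0,B2,B4}
  DF⁺ = {B2,B4,B5,B7,B8}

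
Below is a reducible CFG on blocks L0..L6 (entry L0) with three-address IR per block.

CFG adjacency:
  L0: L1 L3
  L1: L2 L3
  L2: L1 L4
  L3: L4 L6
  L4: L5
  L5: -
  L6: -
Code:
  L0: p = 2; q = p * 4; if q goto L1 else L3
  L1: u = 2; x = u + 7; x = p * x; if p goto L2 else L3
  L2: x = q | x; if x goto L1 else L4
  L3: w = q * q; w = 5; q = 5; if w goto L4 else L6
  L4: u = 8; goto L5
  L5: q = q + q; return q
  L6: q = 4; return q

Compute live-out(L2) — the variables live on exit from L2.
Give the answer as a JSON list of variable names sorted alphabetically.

Per-block:
  L0 def {p,q} use ∅
  L1 def {u,x} use {p}
  L2 def {x} use {q,x}
  L3 def {q,w} use {q}
  L4 def {u} use ∅
  L5 def {q} use {q}
  L6 def {q} use ∅

Backward fixpoint:
  L0 li=∅ lo={p,q}
  L1 li={p,q} lo={p,q,x}
  L2 li={p,q,x} lo={p,q}
  L3 li={q} lo={q}
  L4 li={q} lo={q}
  L5 li={q} lo=∅
  L6 li=∅ lo=∅

live-out(L2) = ["p", "q"]

Answer: ["p", "q"]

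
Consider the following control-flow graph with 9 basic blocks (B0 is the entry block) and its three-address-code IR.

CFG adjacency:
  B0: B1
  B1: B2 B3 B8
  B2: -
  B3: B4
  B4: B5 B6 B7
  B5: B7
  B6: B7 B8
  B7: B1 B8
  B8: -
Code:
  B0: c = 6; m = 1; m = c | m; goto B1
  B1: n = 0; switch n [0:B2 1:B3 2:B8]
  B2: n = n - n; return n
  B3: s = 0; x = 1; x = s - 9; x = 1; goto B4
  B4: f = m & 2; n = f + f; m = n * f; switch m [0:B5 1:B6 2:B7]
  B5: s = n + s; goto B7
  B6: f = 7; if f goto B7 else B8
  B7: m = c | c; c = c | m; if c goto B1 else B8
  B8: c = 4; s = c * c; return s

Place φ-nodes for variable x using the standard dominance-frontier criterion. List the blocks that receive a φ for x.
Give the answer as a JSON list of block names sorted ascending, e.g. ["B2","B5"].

Answer: ["B1", "B8"]

Analysis:
idom tree: B1←B0 B2←B1 B3←B1 B4←B3 B5←B4 B6←B4 B7←B4 B8←B1
Dom at joins:
  B1: preds {B0,B7}: {B0} ∩ {B0,B1,B3,B4,B7} = {B0}; idom=B0
  B7: preds {B4,B5,B6}: {B0,B1,B3,B4} ∩ {B0,B1,B3,B4,B5} ∩ {B0,B1,B3,B4,B6} = {B0,B1,B3,B4}; idom=B4
  B8: preds {B1,B6,B7}: {B0,B1} ∩ {B0,B1,B3,B4,B6} ∩ {B0,B1,B3,B4,B7} = {B0,B1}; idom=B1

Frontier:
  join B1 pred B0: · stop@B0
  join B1 pred B7: B7→B4→B3→B1 stop@B0
  join B7 pred B4: · stop@B4
  join B7 pred B5: B5 stop@B4
  join B7 pred B6: B6 stop@B4
  join B8 pred B1: · stop@B1
  join B8 pred B6: B6→B4→B3 stop@B1
  join B8 pred B7: B7→B4→B3 stop@B1
  B0: DF=∅
  B1: DF={B1}
  B2: DF=∅
  B3: DF={B1,B8}
  B4: DF={B1,B8}
  B5: DF={B7}
  B6: DF={B7,B8}
  B7: DF={B1,B8}
  B8: DF=∅

φ for x: defs {B3}
  DF⁺ = {B1,B8}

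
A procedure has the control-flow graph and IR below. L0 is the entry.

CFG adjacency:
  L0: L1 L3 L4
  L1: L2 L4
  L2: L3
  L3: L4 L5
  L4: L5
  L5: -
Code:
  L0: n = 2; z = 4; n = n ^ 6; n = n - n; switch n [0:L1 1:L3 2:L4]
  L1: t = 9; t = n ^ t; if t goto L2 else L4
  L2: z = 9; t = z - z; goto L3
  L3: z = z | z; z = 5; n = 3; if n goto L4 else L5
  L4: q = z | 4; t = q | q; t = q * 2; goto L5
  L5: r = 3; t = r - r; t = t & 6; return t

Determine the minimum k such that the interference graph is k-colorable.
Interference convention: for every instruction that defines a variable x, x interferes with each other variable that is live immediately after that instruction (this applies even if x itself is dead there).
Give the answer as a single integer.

Answer: 3

Working:
def/use:
  L0 def {n,z} use ∅
  L1 def {t} use {n}
  L2 def {t,z} use ∅
  L3 def {n,z} use {z}
  L4 def {q,t} use {z}
  L5 def {r,t} use ∅

Live sets:
  live L0: ∅→{n,z}
  live L1: {n,z}→{z}
  live L2: ∅→{z}
  live L3: {z}→{z}
  live L4: {z}→∅
  live L5: ∅→∅

Conflict graph:
  n — {t,z}
  q — {t}
  r — ∅
  t — {n,q,z}
  z — {n,t}

Registers:
  clique {n,t,z} ⇒ need ≥ 3
  assign n→c1 q→c1 r→c0 t→c0 z→c2 — no edge inside a register ⇒ χ ≤ 3
  χ = 3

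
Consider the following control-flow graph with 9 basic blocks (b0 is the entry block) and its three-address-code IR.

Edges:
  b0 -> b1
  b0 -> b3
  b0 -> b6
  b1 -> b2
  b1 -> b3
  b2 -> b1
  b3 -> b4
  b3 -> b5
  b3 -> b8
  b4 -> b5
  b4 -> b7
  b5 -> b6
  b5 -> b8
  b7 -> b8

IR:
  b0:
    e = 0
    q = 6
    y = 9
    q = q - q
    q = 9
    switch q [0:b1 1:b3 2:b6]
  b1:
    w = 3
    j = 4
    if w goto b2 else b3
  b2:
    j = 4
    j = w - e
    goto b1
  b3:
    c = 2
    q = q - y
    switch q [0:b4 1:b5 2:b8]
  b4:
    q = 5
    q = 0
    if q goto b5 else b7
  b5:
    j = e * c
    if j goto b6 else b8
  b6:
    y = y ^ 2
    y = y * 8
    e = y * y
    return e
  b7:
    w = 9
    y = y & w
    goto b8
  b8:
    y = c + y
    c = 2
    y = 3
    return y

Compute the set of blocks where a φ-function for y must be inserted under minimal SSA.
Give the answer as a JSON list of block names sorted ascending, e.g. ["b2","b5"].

idom tree: b1←b0 b2←b1 b3←b0 b4←b3 b5←b3 b6←b0 b7←b4 b8←b3
Dom at joins:
  b1: preds {b0,b2}: {b0} ∩ {b0,b1,b2} = {b0}; idom=b0
  b3: preds {b0,b1}: {b0} ∩ {b0,b1} = {b0}; idom=b0
  b5: preds {b3,b4}: {b0,b3} ∩ {b0,b3,b4} = {b0,b3}; idom=b3
  b6: preds {b0,b5}: {b0} ∩ {b0,b3,b5} = {b0}; idom=b0
  b8: preds {b3,b5,b7}: {b0,b3} ∩ {b0,b3,b5} ∩ {b0,b3,b4,b7} = {b0,b3}; idom=b3

DF derivation:
  b1←b0: walk · to b0
  b1←b2: walk b2→b1 to b0
  b3←b0: walk · to b0
  b3←b1: walk b1 to b0
  b5←b3: walk · to b3
  b5←b4: walk b4 to b3
  b6←b0: walk · to b0
  b6←b5: walk b5→b3 to b0
  b8←b3: walk · to b3
  b8←b5: walk b5 to b3
  b8←b7: walk b7→b4 to b3
  DF(b0)=∅
  DF(b1)={b1,b3}
  DF(b2)={b1}
  DF(b3)={b6}
  DF(b4)={b5,b8}
  DF(b5)={b6,b8}
  DF(b6)=∅
  DF(b7)={b8}
  DF(b8)=∅

φ for y: defs {b0,b6,b7,b8}
  DF⁺ = {b8}

Answer: ["b8"]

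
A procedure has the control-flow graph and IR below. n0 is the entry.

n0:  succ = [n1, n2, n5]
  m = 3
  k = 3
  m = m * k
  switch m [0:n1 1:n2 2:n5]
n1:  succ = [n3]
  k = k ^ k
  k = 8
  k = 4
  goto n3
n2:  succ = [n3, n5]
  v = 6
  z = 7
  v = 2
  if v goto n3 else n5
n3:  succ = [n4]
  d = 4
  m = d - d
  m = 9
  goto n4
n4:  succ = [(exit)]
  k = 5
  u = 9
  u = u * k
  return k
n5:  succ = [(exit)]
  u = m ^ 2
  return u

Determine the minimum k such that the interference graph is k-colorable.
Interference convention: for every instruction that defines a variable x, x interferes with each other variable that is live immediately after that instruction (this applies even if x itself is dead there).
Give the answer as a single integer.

Answer: 2

Working:
def/use:
  n0 def {k,m} use ∅
  n1 def {k} use {k}
  n2 def {v,z} use ∅
  n3 def {d,m} use ∅
  n4 def {k,u} use ∅
  n5 def {u} use {m}

Backward fixpoint:
  n0: in=∅ out={k,m}
  n1: in={k} out=∅
  n2: in={m} out={m}
  n3: in=∅ out=∅
  n4: in=∅ out=∅
  n5: in={m} out=∅

Interference:
  d: ∅
  k: {m,u}
  m: {k,v,z}
  u: {k}
  v: {m}
  z: {m}

Chromatic number:
  lower bound: {k,m} mutually conflict ⇒ χ ≥ 2
  2-colouring: r0={d,m,u}  r1={k,v,z}
  χ = 2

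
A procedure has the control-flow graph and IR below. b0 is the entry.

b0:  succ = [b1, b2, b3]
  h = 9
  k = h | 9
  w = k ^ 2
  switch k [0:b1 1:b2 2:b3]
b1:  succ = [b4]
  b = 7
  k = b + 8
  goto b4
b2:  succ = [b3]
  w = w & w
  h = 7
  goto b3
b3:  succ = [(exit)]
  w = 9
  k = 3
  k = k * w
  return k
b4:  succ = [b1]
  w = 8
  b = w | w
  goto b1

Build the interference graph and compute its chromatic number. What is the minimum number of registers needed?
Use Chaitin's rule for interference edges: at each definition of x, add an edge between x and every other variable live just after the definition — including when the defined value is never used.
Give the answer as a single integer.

Answer: 2

Analysis:
Per-block:
  b0: def={h,k,w} ue=∅
  b1: def={b,k} ue=∅
  b2: def={h,w} ue={w}
  b3: def={k,w} ue=∅
  b4: def={b,w} ue=∅

Live sets:
  live b0: ∅→{w}
  live b1: ∅→∅
  live b2: {w}→∅
  live b3: ∅→∅
  live b4: ∅→∅

Conflict graph:
  b — ∅
  h — ∅
  k — {w}
  w — {k}

Chromatic number:
  clique {k,w} ⇒ need ≥ 2
  assign b→r0 h→r0 k→r0 w→r1 — no edge inside a register ⇒ χ ≤ 2
  χ = 2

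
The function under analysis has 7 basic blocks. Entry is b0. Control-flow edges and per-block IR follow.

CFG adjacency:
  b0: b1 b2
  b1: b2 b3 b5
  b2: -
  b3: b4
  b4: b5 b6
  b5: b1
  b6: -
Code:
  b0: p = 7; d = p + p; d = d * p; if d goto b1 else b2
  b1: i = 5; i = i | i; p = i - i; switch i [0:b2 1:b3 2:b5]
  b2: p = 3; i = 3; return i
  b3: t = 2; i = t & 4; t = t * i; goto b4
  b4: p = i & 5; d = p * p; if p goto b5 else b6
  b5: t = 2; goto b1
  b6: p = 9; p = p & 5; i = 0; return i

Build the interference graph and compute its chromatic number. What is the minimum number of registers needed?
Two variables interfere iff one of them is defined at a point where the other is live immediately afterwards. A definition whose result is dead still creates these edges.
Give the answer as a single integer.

Per-block:
  b0 def {d,p} use ∅
  b1 def {i,p} use ∅
  b2 def {i,p} use ∅
  b3 def {i,t} use ∅
  b4 def {d,p} use {i}
  b5 def {t} use ∅
  b6 def {i,p} use ∅

Liveness:
  live b0: ∅→∅
  live b1: ∅→∅
  live b2: ∅→∅
  live b3: ∅→{i}
  live b4: {i}→∅
  live b5: ∅→∅
  live b6: ∅→∅

Interfere edges:
  d — {p}
  i — {p,t}
  p — {d,i}
  t — {i}

Chromatic number:
  clique {d,p} ⇒ need ≥ 2
  assign d→R0 i→R0 p→R1 t→R1 — no edge inside a register ⇒ χ ≤ 2
  χ = 2

Answer: 2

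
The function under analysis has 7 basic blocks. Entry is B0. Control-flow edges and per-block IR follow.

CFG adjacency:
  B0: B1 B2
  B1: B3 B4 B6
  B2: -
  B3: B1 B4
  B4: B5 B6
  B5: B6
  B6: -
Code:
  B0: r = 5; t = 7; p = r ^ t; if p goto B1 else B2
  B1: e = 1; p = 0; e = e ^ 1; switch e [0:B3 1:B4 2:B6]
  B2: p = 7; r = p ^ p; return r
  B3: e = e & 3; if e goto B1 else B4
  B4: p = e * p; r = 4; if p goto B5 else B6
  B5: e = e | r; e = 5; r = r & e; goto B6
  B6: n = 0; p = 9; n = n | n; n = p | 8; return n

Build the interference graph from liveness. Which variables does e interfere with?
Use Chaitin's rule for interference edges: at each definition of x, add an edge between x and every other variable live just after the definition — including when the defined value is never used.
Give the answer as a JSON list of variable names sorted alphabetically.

def/use:
  B0: {p,r,t} / ∅
  B1: {e,p} / ∅
  B2: {p,r} / ∅
  B3: {e} / {e}
  B4: {p,r} / {e,p}
  B5: {e,r} / {e,r}
  B6: {n,p} / ∅

Liveness:
  B0 li=∅ lo=∅
  B1 li=∅ lo={e,p}
  B2 li=∅ lo=∅
  B3 li={e,p} lo={e,p}
  B4 li={e,p} lo={e,r}
  B5 li={e,r} lo=∅
  B6 li=∅ lo=∅

Interfere edges:
  e — {p,r}
  n — {p}
  p — {e,n,r}
  r — {e,p,t}
  t — {r}

N(e) = ["p", "r"]

Answer: ["p", "r"]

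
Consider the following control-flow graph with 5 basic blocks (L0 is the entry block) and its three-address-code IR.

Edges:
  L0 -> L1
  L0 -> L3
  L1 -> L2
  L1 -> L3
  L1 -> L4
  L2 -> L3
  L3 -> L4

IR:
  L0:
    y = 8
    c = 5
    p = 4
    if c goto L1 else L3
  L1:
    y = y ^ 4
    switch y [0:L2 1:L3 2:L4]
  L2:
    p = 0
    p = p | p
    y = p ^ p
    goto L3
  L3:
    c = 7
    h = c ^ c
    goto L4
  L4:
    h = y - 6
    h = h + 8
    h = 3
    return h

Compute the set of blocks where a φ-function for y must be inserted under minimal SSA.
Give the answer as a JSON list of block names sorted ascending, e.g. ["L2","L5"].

idom tree: L1←L0 L2←L1 L3←L0 L4←L0
Join-block Dom:
  L3: preds {L0,L1,L2}: {L0} ∩ {L0,L1} ∩ {L0,L1,L2} = {L0}; idom=L0
  L4: preds {L1,L3}: {L0,L1} ∩ {L0,L3} = {L0}; idom=L0

DF walk-up:
  join L3 pred L0: · stop@L0
  join L3 pred L1: L1 stop@L0
  join L3 pred L2: L2→L1 stop@L0
  join L4 pred L1: L1 stop@L0
  join L4 pred L3: L3 stop@L0
  L0: DF=∅
  L1: DF={L3,L4}
  L2: DF={L3}
  L3: DF={L4}
  L4: DF=∅

φ for y: defs {L0,L1,L2}
  DF⁺ = {L3,L4}

Answer: ["L3", "L4"]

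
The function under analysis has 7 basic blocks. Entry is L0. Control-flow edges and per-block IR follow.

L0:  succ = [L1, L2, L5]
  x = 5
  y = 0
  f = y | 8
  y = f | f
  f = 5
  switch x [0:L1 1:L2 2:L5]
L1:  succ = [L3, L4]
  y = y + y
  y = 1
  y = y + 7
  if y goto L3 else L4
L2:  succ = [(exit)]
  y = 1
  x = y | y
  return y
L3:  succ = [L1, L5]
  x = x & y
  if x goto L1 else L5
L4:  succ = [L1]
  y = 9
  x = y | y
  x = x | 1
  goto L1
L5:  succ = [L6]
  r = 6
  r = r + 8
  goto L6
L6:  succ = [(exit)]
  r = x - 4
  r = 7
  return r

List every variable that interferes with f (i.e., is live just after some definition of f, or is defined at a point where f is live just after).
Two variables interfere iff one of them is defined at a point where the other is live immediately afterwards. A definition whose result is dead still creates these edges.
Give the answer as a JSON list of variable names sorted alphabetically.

Answer: ["x", "y"]

Working:
Per-block:
  L0 def {f,x,y} use ∅
  L1 def {y} use {y}
  L2 def {x,y} use ∅
  L3 def {x} use {x,y}
  L4 def {x,y} use ∅
  L5 def {r} use ∅
  L6 def {r} use {x}

Live sets:
  live L0: ∅→{x,y}
  live L1: {x,y}→{x,y}
  live L2: ∅→∅
  live L3: {x,y}→{x,y}
  live L4: ∅→{x,y}
  live L5: {x}→{x}
  live L6: {x}→∅

Interference:
  f — {x,y}
  r — {x}
  x — {f,r,y}
  y — {f,x}

N(f) = ["x", "y"]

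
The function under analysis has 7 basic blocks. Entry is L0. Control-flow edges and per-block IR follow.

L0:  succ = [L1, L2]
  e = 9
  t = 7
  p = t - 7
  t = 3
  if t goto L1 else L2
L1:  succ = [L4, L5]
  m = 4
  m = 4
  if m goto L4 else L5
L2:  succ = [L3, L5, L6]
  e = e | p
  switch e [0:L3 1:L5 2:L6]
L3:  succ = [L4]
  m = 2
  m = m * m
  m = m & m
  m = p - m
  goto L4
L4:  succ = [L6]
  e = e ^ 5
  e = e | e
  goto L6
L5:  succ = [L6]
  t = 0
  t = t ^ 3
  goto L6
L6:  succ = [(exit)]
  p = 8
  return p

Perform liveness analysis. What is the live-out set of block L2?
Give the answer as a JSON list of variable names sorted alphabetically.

Answer: ["e", "p"]

Derivation:
Per-block:
  L0: def={e,p,t} ue=∅
  L1: def={m} ue=∅
  L2: def={e} ue={e,p}
  L3: def={m} ue={p}
  L4: def={e} ue={e}
  L5: def={t} ue=∅
  L6: def={p} ue=∅

Live sets:
  L0 li=∅ lo={e,p}
  L1 li={e} lo={e}
  L2 li={e,p} lo={e,p}
  L3 li={e,p} lo={e}
  L4 li={e} lo=∅
  L5 li=∅ lo=∅
  L6 li=∅ lo=∅

live-out(L2) = ["e", "p"]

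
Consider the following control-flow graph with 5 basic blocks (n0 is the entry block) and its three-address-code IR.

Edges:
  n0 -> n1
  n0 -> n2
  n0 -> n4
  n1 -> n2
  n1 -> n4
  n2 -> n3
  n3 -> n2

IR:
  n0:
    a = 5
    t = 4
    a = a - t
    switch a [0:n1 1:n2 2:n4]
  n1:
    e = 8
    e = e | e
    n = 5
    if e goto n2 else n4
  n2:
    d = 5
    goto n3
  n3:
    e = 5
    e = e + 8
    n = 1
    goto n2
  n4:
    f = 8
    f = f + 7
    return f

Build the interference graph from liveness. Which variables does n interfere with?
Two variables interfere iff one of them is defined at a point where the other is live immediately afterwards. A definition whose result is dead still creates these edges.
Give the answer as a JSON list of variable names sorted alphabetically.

Answer: ["e"]

Derivation:
Per-block:
  n0 def {a,t} use ∅
  n1 def {e,n} use ∅
  n2 def {d} use ∅
  n3 def {e,n} use ∅
  n4 def {f} use ∅

Live sets:
  n0 li=∅ lo=∅
  n1 li=∅ lo=∅
  n2 li=∅ lo=∅
  n3 li=∅ lo=∅
  n4 li=∅ lo=∅

Interfere edges:
  a — {t}
  d — ∅
  e — {n}
  f — ∅
  n — {e}
  t — {a}

N(n) = ["e"]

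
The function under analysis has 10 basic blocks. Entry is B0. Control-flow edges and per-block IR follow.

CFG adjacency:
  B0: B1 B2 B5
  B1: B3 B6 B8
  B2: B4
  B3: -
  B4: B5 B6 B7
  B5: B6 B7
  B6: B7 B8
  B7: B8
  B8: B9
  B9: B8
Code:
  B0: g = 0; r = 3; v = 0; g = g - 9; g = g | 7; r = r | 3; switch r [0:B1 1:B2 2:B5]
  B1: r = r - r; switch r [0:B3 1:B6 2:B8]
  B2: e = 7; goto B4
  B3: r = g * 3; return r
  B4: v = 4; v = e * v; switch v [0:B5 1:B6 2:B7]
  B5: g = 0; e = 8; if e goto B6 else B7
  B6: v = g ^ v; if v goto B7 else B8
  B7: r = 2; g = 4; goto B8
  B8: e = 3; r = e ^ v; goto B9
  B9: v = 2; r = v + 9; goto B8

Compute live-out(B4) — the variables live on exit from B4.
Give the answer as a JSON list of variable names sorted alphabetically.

Per-block:
  B0: {g,r,v} / ∅
  B1: {r} / {r}
  B2: {e} / ∅
  B3: {r} / {g}
  B4: {v} / {e}
  B5: {e,g} / ∅
  B6: {v} / {g,v}
  B7: {g,r} / ∅
  B8: {e,r} / {v}
  B9: {r,v} / ∅

Liveness:
  B0 li=∅ lo={g,r,v}
  B1 li={g,r,v} lo={g,v}
  B2 li={g} lo={e,g}
  B3 li={g} lo=∅
  B4 li={e,g} lo={g,v}
  B5 li={v} lo={g,v}
  B6 li={g,v} lo={v}
  B7 li={v} lo={v}
  B8 li={v} lo=∅
  B9 li=∅ lo={v}

live-out(B4) = ["g", "v"]

Answer: ["g", "v"]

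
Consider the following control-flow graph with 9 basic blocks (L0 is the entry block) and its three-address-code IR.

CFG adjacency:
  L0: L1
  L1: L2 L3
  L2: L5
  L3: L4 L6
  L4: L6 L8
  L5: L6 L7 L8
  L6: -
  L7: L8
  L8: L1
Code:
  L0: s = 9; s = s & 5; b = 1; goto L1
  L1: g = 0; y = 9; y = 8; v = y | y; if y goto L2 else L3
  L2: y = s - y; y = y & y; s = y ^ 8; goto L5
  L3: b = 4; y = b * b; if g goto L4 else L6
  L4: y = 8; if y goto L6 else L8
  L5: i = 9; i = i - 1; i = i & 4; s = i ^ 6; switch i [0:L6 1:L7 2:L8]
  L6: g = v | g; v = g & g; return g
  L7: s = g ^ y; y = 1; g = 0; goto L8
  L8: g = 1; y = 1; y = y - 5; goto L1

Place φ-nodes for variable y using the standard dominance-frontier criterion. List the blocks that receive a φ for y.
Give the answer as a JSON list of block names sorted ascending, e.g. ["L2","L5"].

Answer: ["L1", "L6", "L8"]

Analysis:
idom tree: L1←L0 L2←L1 L3←L1 L4←L3 L5←L2 L6←L1 L7←L5 L8←L1
Join-block Dom:
  L1: preds {L0,L8}: {L0} ∩ {L0,L1,L8} = {L0}; idom=L0
  L6: preds {L3,L4,L5}: {L0,L1,L3} ∩ {L0,L1,L3,L4} ∩ {L0,L1,L2,L5} = {L0,L1}; idom=L1
  L8: preds {L4,L5,L7}: {L0,L1,L3,L4} ∩ {L0,L1,L2,L5} ∩ {L0,L1,L2,L5,L7} = {L0,L1}; idom=L1

Frontier:
  L1←L0: walk · to L0
  L1←L8: walk L8→L1 to L0
  L6←L3: walk L3 to L1
  L6←L4: walk L4→L3 to L1
  L6←L5: walk L5→L2 to L1
  L8←L4: walk L4→L3 to L1
  L8←L5: walk L5→L2 to L1
  L8←L7: walk L7→L5→L2 to L1
  DF(L0)=∅
  DF(L1)={L1}
  DF(L2)={L6,L8}
  DF(L3)={L6,L8}
  DF(L4)={L6,L8}
  DF(L5)={L6,L8}
  DF(L6)=∅
  DF(L7)={L8}
  DF(L8)={L1}

φ for y: defs {L1,L2,L3,L4,L7,L8}
  DF⁺ = {L1,L6,L8}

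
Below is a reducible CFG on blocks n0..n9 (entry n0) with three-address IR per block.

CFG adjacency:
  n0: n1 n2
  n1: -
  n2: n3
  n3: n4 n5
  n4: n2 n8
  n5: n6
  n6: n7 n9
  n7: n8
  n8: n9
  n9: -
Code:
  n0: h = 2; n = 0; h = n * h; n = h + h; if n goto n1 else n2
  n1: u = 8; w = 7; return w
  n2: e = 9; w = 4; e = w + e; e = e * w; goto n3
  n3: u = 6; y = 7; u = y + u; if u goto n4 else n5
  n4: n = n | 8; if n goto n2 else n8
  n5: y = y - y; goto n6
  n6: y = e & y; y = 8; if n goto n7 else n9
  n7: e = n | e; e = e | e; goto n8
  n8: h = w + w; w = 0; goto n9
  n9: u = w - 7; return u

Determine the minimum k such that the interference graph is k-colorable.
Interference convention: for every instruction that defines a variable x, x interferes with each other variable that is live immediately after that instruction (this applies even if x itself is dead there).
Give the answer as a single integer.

Answer: 5

Analysis:
Block summaries:
  n0: def={h,n} ue=∅
  n1: def={u,w} ue=∅
  n2: def={e,w} ue=∅
  n3: def={u,y} ue=∅
  n4: def={n} ue={n}
  n5: def={y} ue={y}
  n6: def={y} ue={e,n,y}
  n7: def={e} ue={e,n}
  n8: def={h,w} ue={w}
  n9: def={u} ue={w}

Liveness:
  n0 li=∅ lo={n}
  n1 li=∅ lo=∅
  n2 li={n} lo={e,n,w}
  n3 li={e,n,w} lo={e,n,w,y}
  n4 li={n,w} lo={n,w}
  n5 li={e,n,w,y} lo={e,n,w,y}
  n6 li={e,n,w,y} lo={e,n,w}
  n7 li={e,n,w} lo={w}
  n8 li={w} lo={w}
  n9 li={w} lo=∅

Conflict graph:
  e: {n,u,w,y}
  h: {n}
  n: {e,h,u,w,y}
  u: {e,n,w,y}
  w: {e,n,u,y}
  y: {e,n,u,w}

Chromatic number:
  {e,n,u,w,y} pairwise interfere (5-clique) ⇒ χ ≥ 5
  5-colouring: R0={n}  R1={e,h}  R2={u}  R3={w}  R4={y}
  χ = 5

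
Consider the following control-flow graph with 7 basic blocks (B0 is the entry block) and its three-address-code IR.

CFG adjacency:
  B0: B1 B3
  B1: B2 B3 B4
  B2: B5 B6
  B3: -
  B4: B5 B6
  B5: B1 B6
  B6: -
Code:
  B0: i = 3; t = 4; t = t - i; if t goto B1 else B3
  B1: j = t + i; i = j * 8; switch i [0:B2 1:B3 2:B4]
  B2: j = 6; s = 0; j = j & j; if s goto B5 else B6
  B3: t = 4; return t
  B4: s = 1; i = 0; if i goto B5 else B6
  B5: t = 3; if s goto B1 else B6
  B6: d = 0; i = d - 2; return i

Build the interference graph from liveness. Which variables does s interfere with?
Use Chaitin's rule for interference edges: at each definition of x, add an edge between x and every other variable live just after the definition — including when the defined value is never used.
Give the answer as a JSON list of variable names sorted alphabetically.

Answer: ["i", "j", "t"]

Derivation:
Per-block:
  B0 def {i,t} use ∅
  B1 def {i,j} use {i,t}
  B2 def {j,s} use ∅
  B3 def {t} use ∅
  B4 def {i,s} use ∅
  B5 def {t} use {s}
  B6 def {d,i} use ∅

Backward fixpoint:
  live B0: ∅→{i,t}
  live B1: {i,t}→{i}
  live B2: {i}→{i,s}
  live B3: ∅→∅
  live B4: ∅→{i,s}
  live B5: {i,s}→{i,t}
  live B6: ∅→∅

Interfere edges:
  d — ∅
  i — {j,s,t}
  j — {i,s}
  s — {i,j,t}
  t — {i,s}

N(s) = ["i", "j", "t"]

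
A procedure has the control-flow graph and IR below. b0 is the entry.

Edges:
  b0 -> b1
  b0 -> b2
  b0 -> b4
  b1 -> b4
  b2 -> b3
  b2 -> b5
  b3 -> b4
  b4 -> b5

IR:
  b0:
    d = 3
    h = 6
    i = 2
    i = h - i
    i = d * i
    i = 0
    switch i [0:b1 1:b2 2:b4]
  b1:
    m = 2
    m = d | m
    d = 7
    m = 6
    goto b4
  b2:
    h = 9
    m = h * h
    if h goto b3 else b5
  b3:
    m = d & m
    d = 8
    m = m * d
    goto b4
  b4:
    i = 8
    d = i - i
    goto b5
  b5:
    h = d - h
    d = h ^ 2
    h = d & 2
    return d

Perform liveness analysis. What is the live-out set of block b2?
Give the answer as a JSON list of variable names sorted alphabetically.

Answer: ["d", "h", "m"]

Working:
def/use:
  b0: def={d,h,i} ue=∅
  b1: def={d,m} ue={d}
  b2: def={h,m} ue=∅
  b3: def={d,m} ue={d,m}
  b4: def={d,i} ue=∅
  b5: def={d,h} ue={d,h}

Live sets:
  b0 li=∅ lo={d,h}
  b1 li={d,h} lo={h}
  b2 li={d} lo={d,h,m}
  b3 li={d,h,m} lo={h}
  b4 li={h} lo={d,h}
  b5 li={d,h} lo=∅

live-out(b2) = ["d", "h", "m"]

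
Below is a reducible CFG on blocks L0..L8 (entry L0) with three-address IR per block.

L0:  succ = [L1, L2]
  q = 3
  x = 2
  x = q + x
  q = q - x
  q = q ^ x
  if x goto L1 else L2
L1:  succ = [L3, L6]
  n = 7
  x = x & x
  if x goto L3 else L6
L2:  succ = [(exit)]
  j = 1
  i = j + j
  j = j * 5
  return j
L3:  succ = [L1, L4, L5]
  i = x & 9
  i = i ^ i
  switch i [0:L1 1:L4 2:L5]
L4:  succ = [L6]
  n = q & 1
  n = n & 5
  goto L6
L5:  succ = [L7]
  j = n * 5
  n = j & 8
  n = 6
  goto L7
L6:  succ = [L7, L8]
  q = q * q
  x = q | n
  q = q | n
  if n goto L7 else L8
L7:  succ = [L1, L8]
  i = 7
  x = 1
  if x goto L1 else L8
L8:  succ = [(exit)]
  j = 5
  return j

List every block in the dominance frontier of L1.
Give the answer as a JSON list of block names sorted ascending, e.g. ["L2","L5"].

Answer: ["L1"]

Analysis:
idom tree: L1←L0 L2←L0 L3←L1 L4←L3 L5←L3 L6←L1 L7←L1 L8←L1
Join-block Dom:
  L1: preds {L0,L3,L7}: {L0} ∩ {L0,L1,L3} ∩ {L0,L1,L7} = {L0}; idom=L0
  L6: preds {L1,L4}: {L0,L1} ∩ {L0,L1,L3,L4} = {L0,L1}; idom=L1
  L7: preds {L5,L6}: {L0,L1,L3,L5} ∩ {L0,L1,L6} = {L0,L1}; idom=L1
  L8: preds {L6,L7}: {L0,L1,L6} ∩ {L0,L1,L7} = {L0,L1}; idom=L1

DF walk-up:
  join L1 pred L0: · stop@L0
  join L1 pred L3: L3→L1 stop@L0
  join L1 pred L7: L7→L1 stop@L0
  join L6 pred L1: · stop@L1
  join L6 pred L4: L4→L3 stop@L1
  join L7 pred L5: L5→L3 stop@L1
  join L7 pred L6: L6 stop@L1
  join L8 pred L6: L6 stop@L1
  join L8 pred L7: L7 stop@L1
  DF(L0)=∅
  DF(L1)={L1}
  DF(L2)=∅
  DF(L3)={L1,L6,L7}
  DF(L4)={L6}
  DF(L5)={L7}
  DF(L6)={L7,L8}
  DF(L7)={L1,L8}
  DF(L8)=∅

DF(L1) = ["L1"]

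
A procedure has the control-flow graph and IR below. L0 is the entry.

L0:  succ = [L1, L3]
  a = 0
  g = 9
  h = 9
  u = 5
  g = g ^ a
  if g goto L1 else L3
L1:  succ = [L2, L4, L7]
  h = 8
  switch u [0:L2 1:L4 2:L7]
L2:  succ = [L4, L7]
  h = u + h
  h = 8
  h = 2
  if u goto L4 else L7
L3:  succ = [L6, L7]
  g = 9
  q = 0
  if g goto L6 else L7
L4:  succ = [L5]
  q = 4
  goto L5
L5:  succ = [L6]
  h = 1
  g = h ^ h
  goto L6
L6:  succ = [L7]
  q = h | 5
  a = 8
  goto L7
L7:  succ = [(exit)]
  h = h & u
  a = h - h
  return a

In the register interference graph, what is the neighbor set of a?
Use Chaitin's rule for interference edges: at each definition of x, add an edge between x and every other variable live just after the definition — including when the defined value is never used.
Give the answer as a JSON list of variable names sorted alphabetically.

Block summaries:
  L0 def {a,g,h,u} use ∅
  L1 def {h} use {u}
  L2 def {h} use {h,u}
  L3 def {g,q} use ∅
  L4 def {q} use ∅
  L5 def {g,h} use ∅
  L6 def {a,q} use {h}
  L7 def {a,h} use {h,u}

Backward fixpoint:
  L0 li=∅ lo={h,u}
  L1 li={u} lo={h,u}
  L2 li={h,u} lo={h,u}
  L3 li={h,u} lo={h,u}
  L4 li={u} lo={u}
  L5 li={u} lo={h,u}
  L6 li={h,u} lo={h,u}
  L7 li={h,u} lo=∅

Interference:
  a — {g,h,u}
  g — {a,h,q,u}
  h — {a,g,q,u}
  q — {g,h,u}
  u — {a,g,h,q}

N(a) = ["g", "h", "u"]

Answer: ["g", "h", "u"]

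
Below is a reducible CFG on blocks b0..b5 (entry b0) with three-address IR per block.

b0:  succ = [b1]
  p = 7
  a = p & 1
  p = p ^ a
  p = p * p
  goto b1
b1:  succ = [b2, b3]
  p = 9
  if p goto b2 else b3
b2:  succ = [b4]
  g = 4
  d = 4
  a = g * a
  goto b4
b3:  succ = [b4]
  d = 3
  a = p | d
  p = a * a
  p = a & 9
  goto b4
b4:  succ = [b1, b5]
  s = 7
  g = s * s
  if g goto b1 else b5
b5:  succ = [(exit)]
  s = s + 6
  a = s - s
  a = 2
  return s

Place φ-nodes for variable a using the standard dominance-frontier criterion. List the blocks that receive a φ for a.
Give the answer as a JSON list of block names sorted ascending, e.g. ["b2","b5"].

idom tree: b1←b0 b2←b1 b3←b1 b4←b1 b5←b4
Join-block Dom:
  b1: preds {b0,b4}: {b0} ∩ {b0,b1,b4} = {b0}; idom=b0
  b4: preds {b2,b3}: {b0,b1,b2} ∩ {b0,b1,b3} = {b0,b1}; idom=b1

DF derivation:
  b1←b0: walk · to b0
  b1←b4: walk b4→b1 to b0
  b4←b2: walk b2 to b1
  b4←b3: walk b3 to b1
  b0: DF=∅
  b1: DF={b1}
  b2: DF={b4}
  b3: DF={b4}
  b4: DF={b1}
  b5: DF=∅

φ for a: defs {b0,b2,b3,b5}
  DF⁺ = {b1,b4}

Answer: ["b1", "b4"]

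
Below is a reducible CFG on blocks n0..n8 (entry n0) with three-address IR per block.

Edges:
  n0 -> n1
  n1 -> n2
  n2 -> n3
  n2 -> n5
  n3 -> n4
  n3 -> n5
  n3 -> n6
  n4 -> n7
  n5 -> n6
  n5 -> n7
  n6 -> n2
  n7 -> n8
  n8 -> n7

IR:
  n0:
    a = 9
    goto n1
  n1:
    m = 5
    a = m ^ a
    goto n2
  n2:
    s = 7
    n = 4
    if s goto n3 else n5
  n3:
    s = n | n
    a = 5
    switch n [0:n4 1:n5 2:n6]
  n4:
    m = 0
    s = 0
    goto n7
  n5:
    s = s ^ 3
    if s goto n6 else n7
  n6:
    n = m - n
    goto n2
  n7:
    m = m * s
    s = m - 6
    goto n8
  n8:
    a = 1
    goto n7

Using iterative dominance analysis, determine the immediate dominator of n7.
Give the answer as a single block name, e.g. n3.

idom tree: n1←n0 n2←n1 n3←n2 n4←n3 n5←n2 n6←n2 n7←n2 n8←n7
Dom at joins:
  n2: preds {n1,n6}: {n0,n1} ∩ {n0,n1,n2,n6} = {n0,n1}; idom=n1
  n5: preds {n2,n3}: {n0,n1,n2} ∩ {n0,n1,n2,n3} = {n0,n1,n2}; idom=n2
  n6: preds {n3,n5}: {n0,n1,n2,n3} ∩ {n0,n1,n2,n5} = {n0,n1,n2}; idom=n2
  n7: preds {n4,n5,n8}: {n0,n1,n2,n3,n4} ∩ {n0,n1,n2,n5} ∩ {n0,n1,n2,n7,n8} = {n0,n1,n2}; idom=n2

idom(n7) = n2

Answer: n2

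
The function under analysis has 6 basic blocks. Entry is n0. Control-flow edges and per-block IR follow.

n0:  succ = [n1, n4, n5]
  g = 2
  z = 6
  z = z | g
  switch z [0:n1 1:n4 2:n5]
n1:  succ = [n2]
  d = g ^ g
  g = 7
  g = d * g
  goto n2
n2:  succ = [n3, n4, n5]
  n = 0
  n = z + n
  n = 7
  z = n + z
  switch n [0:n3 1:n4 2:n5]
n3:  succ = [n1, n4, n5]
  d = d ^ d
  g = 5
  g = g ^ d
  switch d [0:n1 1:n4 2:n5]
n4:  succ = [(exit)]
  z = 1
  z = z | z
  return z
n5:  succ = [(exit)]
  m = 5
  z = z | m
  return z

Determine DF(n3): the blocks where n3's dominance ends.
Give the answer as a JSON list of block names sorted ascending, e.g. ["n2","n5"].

idom tree: n1←n0 n2←n1 n3←n2 n4←n0 n5←n0
Dom at joins:
  n1: preds {n0,n3}: {n0} ∩ {n0,n1,n2,n3} = {n0}; idom=n0
  n4: preds {n0,n2,n3}: {n0} ∩ {n0,n1,n2} ∩ {n0,n1,n2,n3} = {n0}; idom=n0
  n5: preds {n0,n2,n3}: {n0} ∩ {n0,n1,n2} ∩ {n0,n1,n2,n3} = {n0}; idom=n0

Frontier:
  n1←n0: walk · to n0
  n1←n3: walk n3→n2→n1 to n0
  n4←n0: walk · to n0
  n4←n2: walk n2→n1 to n0
  n4←n3: walk n3→n2→n1 to n0
  n5←n0: walk · to n0
  n5←n2: walk n2→n1 to n0
  n5←n3: walk n3→n2→n1 to n0
  n0 → ∅
  n1 → {n1,n4,n5}
  n2 → {n1,n4,n5}
  n3 → {n1,n4,n5}
  n4 → ∅
  n5 → ∅

DF(n3) = ["n1", "n4", "n5"]

Answer: ["n1", "n4", "n5"]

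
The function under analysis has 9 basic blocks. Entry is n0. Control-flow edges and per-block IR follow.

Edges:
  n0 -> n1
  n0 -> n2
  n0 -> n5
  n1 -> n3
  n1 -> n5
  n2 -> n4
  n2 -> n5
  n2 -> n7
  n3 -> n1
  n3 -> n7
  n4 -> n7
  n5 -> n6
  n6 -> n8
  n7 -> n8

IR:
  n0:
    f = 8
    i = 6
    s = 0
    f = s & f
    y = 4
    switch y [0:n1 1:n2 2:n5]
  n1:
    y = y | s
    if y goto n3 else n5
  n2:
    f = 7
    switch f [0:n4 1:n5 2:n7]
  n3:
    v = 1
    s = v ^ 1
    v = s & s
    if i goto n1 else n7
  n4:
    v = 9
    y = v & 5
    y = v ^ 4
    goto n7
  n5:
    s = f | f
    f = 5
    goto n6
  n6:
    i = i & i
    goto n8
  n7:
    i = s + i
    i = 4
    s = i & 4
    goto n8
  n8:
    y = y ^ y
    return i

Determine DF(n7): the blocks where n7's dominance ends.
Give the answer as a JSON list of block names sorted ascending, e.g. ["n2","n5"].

Answer: ["n8"]

Working:
idom tree: n1←n0 n2←n0 n3←n1 n4←n2 n5←n0 n6←n5 n7←n0 n8←n0
Join-block Dom:
  n1: preds {n0,n3}: {n0} ∩ {n0,n1,n3} = {n0}; idom=n0
  n5: preds {n0,n1,n2}: {n0} ∩ {n0,n1} ∩ {n0,n2} = {n0}; idom=n0
  n7: preds {n2,n3,n4}: {n0,n2} ∩ {n0,n1,n3} ∩ {n0,n2,n4} = {n0}; idom=n0
  n8: preds {n6,n7}: {n0,n5,n6} ∩ {n0,n7} = {n0}; idom=n0

DF walk-up:
  n1←n0: walk · to n0
  n1←n3: walk n3→n1 to n0
  n5←n0: walk · to n0
  n5←n1: walk n1 to n0
  n5←n2: walk n2 to n0
  n7←n2: walk n2 to n0
  n7←n3: walk n3→n1 to n0
  n7←n4: walk n4→n2 to n0
  n8←n6: walk n6→n5 to n0
  n8←n7: walk n7 to n0
  DF(n0)=∅
  DF(n1)={n1,n5,n7}
  DF(n2)={n5,n7}
  DF(n3)={n1,n7}
  DF(n4)={n7}
  DF(n5)={n8}
  DF(n6)={n8}
  DF(n7)={n8}
  DF(n8)=∅

DF(n7) = ["n8"]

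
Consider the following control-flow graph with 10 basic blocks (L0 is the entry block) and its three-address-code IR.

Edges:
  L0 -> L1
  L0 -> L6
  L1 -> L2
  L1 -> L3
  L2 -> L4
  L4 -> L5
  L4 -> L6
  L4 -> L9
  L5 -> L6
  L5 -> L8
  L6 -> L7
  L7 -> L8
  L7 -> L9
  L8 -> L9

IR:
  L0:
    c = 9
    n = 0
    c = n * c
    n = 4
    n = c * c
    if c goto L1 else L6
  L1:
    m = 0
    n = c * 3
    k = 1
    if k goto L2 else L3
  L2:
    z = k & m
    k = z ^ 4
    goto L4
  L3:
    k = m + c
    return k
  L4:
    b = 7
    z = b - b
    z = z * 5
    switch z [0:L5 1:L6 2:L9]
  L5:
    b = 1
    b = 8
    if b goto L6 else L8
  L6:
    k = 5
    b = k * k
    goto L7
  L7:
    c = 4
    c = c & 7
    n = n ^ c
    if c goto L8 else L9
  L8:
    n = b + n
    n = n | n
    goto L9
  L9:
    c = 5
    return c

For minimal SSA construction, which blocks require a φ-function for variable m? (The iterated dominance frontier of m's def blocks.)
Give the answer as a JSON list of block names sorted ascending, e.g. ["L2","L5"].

idom tree: L1←L0 L2←L1 L3←L1 L4←L2 L5←L4 L6←L0 L7←L6 L8←L0 L9←L0
Join-block Dom:
  L6: preds {L0,L4,L5}: {L0} ∩ {L0,L1,L2,L4} ∩ {L0,L1,L2,L4,L5} = {L0}; idom=L0
  L8: preds {L5,L7}: {L0,L1,L2,L4,L5} ∩ {L0,L6,L7} = {L0}; idom=L0
  L9: preds {L4,L7,L8}: {L0,L1,L2,L4} ∩ {L0,L6,L7} ∩ {L0,L8} = {L0}; idom=L0

Frontier:
  join L6 pred L0: · stop@L0
  join L6 pred L4: L4→L2→L1 stop@L0
  join L6 pred L5: L5→L4→L2→L1 stop@L0
  join L8 pred L5: L5→L4→L2→L1 stop@L0
  join L8 pred L7: L7→L6 stop@L0
  join L9 pred L4: L4→L2→L1 stop@L0
  join L9 pred L7: L7→L6 stop@L0
  join L9 pred L8: L8 stop@L0
  L0: DF=∅
  L1: DF={L6,L8,L9}
  L2: DF={L6,L8,L9}
  L3: DF=∅
  L4: DF={L6,L8,L9}
  L5: DF={L6,L8}
  L6: DF={L8,L9}
  L7: DF={L8,L9}
  L8: DF={L9}
  L9: DF=∅

φ for m: defs {L1}
  DF⁺ = {L6,L8,L9}

Answer: ["L6", "L8", "L9"]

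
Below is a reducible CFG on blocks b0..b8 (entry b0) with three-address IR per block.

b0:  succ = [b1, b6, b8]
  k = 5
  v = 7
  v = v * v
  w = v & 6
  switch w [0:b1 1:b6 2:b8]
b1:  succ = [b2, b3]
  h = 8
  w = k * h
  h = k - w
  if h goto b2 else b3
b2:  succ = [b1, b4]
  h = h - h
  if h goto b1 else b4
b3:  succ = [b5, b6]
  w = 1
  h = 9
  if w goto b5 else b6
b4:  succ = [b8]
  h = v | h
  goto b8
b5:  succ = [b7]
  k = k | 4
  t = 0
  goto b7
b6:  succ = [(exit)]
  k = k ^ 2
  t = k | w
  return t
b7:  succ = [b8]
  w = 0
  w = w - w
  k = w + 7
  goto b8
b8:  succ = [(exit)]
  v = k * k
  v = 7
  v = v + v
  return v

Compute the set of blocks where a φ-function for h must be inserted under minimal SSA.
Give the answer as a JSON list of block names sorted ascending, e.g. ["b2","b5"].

Answer: ["b1", "b6", "b8"]

Derivation:
idom tree: b1←b0 b2←b1 b3←b1 b4←b2 b5←b3 b6←b0 b7←b5 b8←b0
Dom at joins:
  b1: preds {b0,b2}: {b0} ∩ {b0,b1,b2} = {b0}; idom=b0
  b6: preds {b0,b3}: {b0} ∩ {b0,b1,b3} = {b0}; idom=b0
  b8: preds {b0,b4,b7}: {b0} ∩ {b0,b1,b2,b4} ∩ {b0,b1,b3,b5,b7} = {b0}; idom=b0

Frontier:
  join b1 pred b0: · stop@b0
  join b1 pred b2: b2→b1 stop@b0
  join b6 pred b0: · stop@b0
  join b6 pred b3: b3→b1 stop@b0
  join b8 pred b0: · stop@b0
  join b8 pred b4: b4→b2→b1 stop@b0
  join b8 pred b7: b7→b5→b3→b1 stop@b0
  b0 → ∅
  b1 → {b1,b6,b8}
  b2 → {b1,b8}
  b3 → {b6,b8}
  b4 → {b8}
  b5 → {b8}
  b6 → ∅
  b7 → {b8}
  b8 → ∅

φ for h: defs {b1,b2,b3,b4}
  DF⁺ = {b1,b6,b8}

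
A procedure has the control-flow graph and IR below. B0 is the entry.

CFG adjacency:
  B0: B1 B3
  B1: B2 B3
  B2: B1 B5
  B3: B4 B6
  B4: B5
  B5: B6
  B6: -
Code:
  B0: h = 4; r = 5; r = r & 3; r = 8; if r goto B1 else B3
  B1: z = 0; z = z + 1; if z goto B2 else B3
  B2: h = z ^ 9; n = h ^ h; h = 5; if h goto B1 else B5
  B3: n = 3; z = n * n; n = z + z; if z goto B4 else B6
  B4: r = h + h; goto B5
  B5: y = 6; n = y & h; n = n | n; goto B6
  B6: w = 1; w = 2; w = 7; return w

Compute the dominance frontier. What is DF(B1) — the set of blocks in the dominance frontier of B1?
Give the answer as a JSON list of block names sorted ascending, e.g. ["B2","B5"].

idom tree: B1←B0 B2←B1 B3←B0 B4←B3 B5←B0 B6←B0
Dom at joins:
  B1: preds {B0,B2}: {B0} ∩ {B0,B1,B2} = {B0}; idom=B0
  B3: preds {B0,B1}: {B0} ∩ {B0,B1} = {B0}; idom=B0
  B5: preds {B2,B4}: {B0,B1,B2} ∩ {B0,B3,B4} = {B0}; idom=B0
  B6: preds {B3,B5}: {B0,B3} ∩ {B0,B5} = {B0}; idom=B0

DF derivation:
  join B1 pred B0: · stop@B0
  join B1 pred B2: B2→B1 stop@B0
  join B3 pred B0: · stop@B0
  join B3 pred B1: B1 stop@B0
  join B5 pred B2: B2→B1 stop@B0
  join B5 pred B4: B4→B3 stop@B0
  join B6 pred B3: B3 stop@B0
  join B6 pred B5: B5 stop@B0
  B0 → ∅
  B1 → {B1,B3,B5}
  B2 → {B1,B5}
  B3 → {B5,B6}
  B4 → {B5}
  B5 → {B6}
  B6 → ∅

DF(B1) = ["B1", "B3", "B5"]

Answer: ["B1", "B3", "B5"]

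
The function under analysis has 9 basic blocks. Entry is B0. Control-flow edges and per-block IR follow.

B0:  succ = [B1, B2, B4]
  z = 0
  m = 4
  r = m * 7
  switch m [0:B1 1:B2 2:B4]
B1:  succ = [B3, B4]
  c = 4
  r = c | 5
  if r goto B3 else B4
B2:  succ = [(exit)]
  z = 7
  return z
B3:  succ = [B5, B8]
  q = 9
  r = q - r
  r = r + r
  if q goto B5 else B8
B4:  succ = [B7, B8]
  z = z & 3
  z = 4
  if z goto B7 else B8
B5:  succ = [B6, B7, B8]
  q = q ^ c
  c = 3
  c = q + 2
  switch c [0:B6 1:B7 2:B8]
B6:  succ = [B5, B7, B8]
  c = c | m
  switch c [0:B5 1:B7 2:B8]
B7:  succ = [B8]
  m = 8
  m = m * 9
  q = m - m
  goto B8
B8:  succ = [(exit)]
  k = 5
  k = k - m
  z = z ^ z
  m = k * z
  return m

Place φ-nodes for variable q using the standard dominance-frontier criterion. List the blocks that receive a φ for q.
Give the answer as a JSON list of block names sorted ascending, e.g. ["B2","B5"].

Answer: ["B5", "B7", "B8"]

Derivation:
idom tree: B1←B0 B2←B0 B3←B1 B4←B0 B5←B3 B6←B5 B7←B0 B8←B0
Dom at joins:
  B4: preds {B0,B1}: {B0} ∩ {B0,B1} = {B0}; idom=B0
  B5: preds {B3,B6}: {B0,B1,B3} ∩ {B0,B1,B3,B5,B6} = {B0,B1,B3}; idom=B3
  B7: preds {B4,B5,B6}: {B0,B4} ∩ {B0,B1,B3,B5} ∩ {B0,B1,B3,B5,B6} = {B0}; idom=B0
  B8: preds {B3,B4,B5,B6,B7}: {B0,B1,B3} ∩ {B0,B4} ∩ {B0,B1,B3,B5} ∩ {B0,B1,B3,B5,B6} ∩ {B0,B7} = {B0}; idom=B0

DF walk-up:
  join B4 pred B0: · stop@B0
  join B4 pred B1: B1 stop@B0
  join B5 pred B3: · stop@B3
  join B5 pred B6: B6→B5 stop@B3
  join B7 pred B4: B4 stop@B0
  join B7 pred B5: B5→B3→B1 stop@B0
  join B7 pred B6: B6→B5→B3→B1 stop@B0
  join B8 pred B3: B3→B1 stop@B0
  join B8 pred B4: B4 stop@B0
  join B8 pred B5: B5→B3→B1 stop@B0
  join B8 pred B6: B6→B5→B3→B1 stop@B0
  join B8 pred B7: B7 stop@B0
  DF(B0)=∅
  DF(B1)={B4,B7,B8}
  DF(B2)=∅
  DF(B3)={B7,B8}
  DF(B4)={B7,B8}
  DF(B5)={B5,B7,B8}
  DF(B6)={B5,B7,B8}
  DF(B7)={B8}
  DF(B8)=∅

φ for q: defs {B3,B5,B7}
  DF⁺ = {B5,B7,B8}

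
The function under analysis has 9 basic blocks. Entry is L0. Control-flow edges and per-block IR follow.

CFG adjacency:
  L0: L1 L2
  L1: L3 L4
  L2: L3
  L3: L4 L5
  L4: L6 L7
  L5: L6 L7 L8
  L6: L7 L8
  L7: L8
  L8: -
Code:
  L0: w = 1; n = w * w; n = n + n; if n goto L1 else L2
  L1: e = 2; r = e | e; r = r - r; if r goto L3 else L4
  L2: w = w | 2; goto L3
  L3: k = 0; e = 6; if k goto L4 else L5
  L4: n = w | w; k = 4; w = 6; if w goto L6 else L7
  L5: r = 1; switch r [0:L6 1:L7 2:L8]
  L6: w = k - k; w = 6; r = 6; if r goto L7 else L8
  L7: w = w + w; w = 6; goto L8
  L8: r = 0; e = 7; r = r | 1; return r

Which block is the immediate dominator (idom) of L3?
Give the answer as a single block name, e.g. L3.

idom tree: L1←L0 L2←L0 L3←L0 L4←L0 L5←L3 L6←L0 L7←L0 L8←L0
Dom at joins:
  L3: preds {L1,L2}: {L0,L1} ∩ {L0,L2} = {L0}; idom=L0
  L4: preds {L1,L3}: {L0,L1} ∩ {L0,L3} = {L0}; idom=L0
  L6: preds {L4,L5}: {L0,L4} ∩ {L0,L3,L5} = {L0}; idom=L0
  L7: preds {L4,L5,L6}: {L0,L4} ∩ {L0,L3,L5} ∩ {L0,L6} = {L0}; idom=L0
  L8: preds {L5,L6,L7}: {L0,L3,L5} ∩ {L0,L6} ∩ {L0,L7} = {L0}; idom=L0

idom(L3) = L0

Answer: L0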